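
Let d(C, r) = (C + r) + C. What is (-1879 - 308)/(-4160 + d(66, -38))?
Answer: 2187/4066 ≈ 0.53788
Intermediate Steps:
d(C, r) = r + 2*C
(-1879 - 308)/(-4160 + d(66, -38)) = (-1879 - 308)/(-4160 + (-38 + 2*66)) = -2187/(-4160 + (-38 + 132)) = -2187/(-4160 + 94) = -2187/(-4066) = -2187*(-1/4066) = 2187/4066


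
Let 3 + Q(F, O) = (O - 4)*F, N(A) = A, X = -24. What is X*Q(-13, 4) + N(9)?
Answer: 81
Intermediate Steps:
Q(F, O) = -3 + F*(-4 + O) (Q(F, O) = -3 + (O - 4)*F = -3 + (-4 + O)*F = -3 + F*(-4 + O))
X*Q(-13, 4) + N(9) = -24*(-3 - 4*(-13) - 13*4) + 9 = -24*(-3 + 52 - 52) + 9 = -24*(-3) + 9 = 72 + 9 = 81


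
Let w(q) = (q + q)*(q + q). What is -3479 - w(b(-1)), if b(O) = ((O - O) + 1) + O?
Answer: -3479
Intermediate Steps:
b(O) = 1 + O (b(O) = (0 + 1) + O = 1 + O)
w(q) = 4*q**2 (w(q) = (2*q)*(2*q) = 4*q**2)
-3479 - w(b(-1)) = -3479 - 4*(1 - 1)**2 = -3479 - 4*0**2 = -3479 - 4*0 = -3479 - 1*0 = -3479 + 0 = -3479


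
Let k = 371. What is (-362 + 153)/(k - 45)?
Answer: -209/326 ≈ -0.64110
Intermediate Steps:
(-362 + 153)/(k - 45) = (-362 + 153)/(371 - 45) = -209/326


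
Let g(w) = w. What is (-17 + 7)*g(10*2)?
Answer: -200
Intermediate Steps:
(-17 + 7)*g(10*2) = (-17 + 7)*(10*2) = -10*20 = -200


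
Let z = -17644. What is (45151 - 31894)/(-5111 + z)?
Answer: -4419/7585 ≈ -0.58260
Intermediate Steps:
(45151 - 31894)/(-5111 + z) = (45151 - 31894)/(-5111 - 17644) = 13257/(-22755) = 13257*(-1/22755) = -4419/7585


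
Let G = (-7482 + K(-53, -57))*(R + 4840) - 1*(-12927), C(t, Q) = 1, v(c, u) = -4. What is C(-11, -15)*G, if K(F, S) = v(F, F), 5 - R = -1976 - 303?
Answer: -53317337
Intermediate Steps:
R = 2284 (R = 5 - (-1976 - 303) = 5 - 1*(-2279) = 5 + 2279 = 2284)
K(F, S) = -4
G = -53317337 (G = (-7482 - 4)*(2284 + 4840) - 1*(-12927) = -7486*7124 + 12927 = -53330264 + 12927 = -53317337)
C(-11, -15)*G = 1*(-53317337) = -53317337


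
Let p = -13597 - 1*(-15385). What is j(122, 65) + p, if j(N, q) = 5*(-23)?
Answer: 1673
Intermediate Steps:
j(N, q) = -115
p = 1788 (p = -13597 + 15385 = 1788)
j(122, 65) + p = -115 + 1788 = 1673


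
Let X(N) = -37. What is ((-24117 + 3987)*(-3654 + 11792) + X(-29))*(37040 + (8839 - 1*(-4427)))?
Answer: -8241027150962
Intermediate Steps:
((-24117 + 3987)*(-3654 + 11792) + X(-29))*(37040 + (8839 - 1*(-4427))) = ((-24117 + 3987)*(-3654 + 11792) - 37)*(37040 + (8839 - 1*(-4427))) = (-20130*8138 - 37)*(37040 + (8839 + 4427)) = (-163817940 - 37)*(37040 + 13266) = -163817977*50306 = -8241027150962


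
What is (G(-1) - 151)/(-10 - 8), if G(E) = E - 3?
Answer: 155/18 ≈ 8.6111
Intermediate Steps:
G(E) = -3 + E
(G(-1) - 151)/(-10 - 8) = ((-3 - 1) - 151)/(-10 - 8) = (-4 - 151)/(-18) = -1/18*(-155) = 155/18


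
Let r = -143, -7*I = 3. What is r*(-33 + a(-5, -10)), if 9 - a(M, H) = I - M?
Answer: 28600/7 ≈ 4085.7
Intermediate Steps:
I = -3/7 (I = -1/7*3 = -3/7 ≈ -0.42857)
a(M, H) = 66/7 + M (a(M, H) = 9 - (-3/7 - M) = 9 + (3/7 + M) = 66/7 + M)
r*(-33 + a(-5, -10)) = -143*(-33 + (66/7 - 5)) = -143*(-33 + 31/7) = -143*(-200/7) = 28600/7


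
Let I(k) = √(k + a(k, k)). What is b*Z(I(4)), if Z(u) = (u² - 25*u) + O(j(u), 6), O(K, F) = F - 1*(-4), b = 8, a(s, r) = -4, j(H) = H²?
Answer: 80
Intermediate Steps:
O(K, F) = 4 + F (O(K, F) = F + 4 = 4 + F)
I(k) = √(-4 + k) (I(k) = √(k - 4) = √(-4 + k))
Z(u) = 10 + u² - 25*u (Z(u) = (u² - 25*u) + (4 + 6) = (u² - 25*u) + 10 = 10 + u² - 25*u)
b*Z(I(4)) = 8*(10 + (√(-4 + 4))² - 25*√(-4 + 4)) = 8*(10 + (√0)² - 25*√0) = 8*(10 + 0² - 25*0) = 8*(10 + 0 + 0) = 8*10 = 80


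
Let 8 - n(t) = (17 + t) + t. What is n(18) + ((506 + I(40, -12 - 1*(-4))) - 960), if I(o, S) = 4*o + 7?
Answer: -332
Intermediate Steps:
I(o, S) = 7 + 4*o
n(t) = -9 - 2*t (n(t) = 8 - ((17 + t) + t) = 8 - (17 + 2*t) = 8 + (-17 - 2*t) = -9 - 2*t)
n(18) + ((506 + I(40, -12 - 1*(-4))) - 960) = (-9 - 2*18) + ((506 + (7 + 4*40)) - 960) = (-9 - 36) + ((506 + (7 + 160)) - 960) = -45 + ((506 + 167) - 960) = -45 + (673 - 960) = -45 - 287 = -332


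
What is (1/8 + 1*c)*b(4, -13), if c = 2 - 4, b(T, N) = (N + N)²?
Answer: -2535/2 ≈ -1267.5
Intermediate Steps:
b(T, N) = 4*N² (b(T, N) = (2*N)² = 4*N²)
c = -2
(1/8 + 1*c)*b(4, -13) = (1/8 + 1*(-2))*(4*(-13)²) = (⅛ - 2)*(4*169) = -15/8*676 = -2535/2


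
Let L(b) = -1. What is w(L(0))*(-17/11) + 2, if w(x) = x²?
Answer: 5/11 ≈ 0.45455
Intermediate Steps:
w(L(0))*(-17/11) + 2 = (-1)²*(-17/11) + 2 = 1*(-17*1/11) + 2 = 1*(-17/11) + 2 = -17/11 + 2 = 5/11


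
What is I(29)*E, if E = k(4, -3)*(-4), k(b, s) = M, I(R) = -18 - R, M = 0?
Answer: 0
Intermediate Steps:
k(b, s) = 0
E = 0 (E = 0*(-4) = 0)
I(29)*E = (-18 - 1*29)*0 = (-18 - 29)*0 = -47*0 = 0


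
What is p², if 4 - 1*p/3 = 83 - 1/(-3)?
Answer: 56644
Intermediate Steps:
p = -238 (p = 12 - 3*(83 - 1/(-3)) = 12 - 3*(83 - 1*(-⅓)) = 12 - 3*(83 + ⅓) = 12 - 3*250/3 = 12 - 250 = -238)
p² = (-238)² = 56644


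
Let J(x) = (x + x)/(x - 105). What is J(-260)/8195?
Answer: 104/598235 ≈ 0.00017384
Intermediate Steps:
J(x) = 2*x/(-105 + x) (J(x) = (2*x)/(-105 + x) = 2*x/(-105 + x))
J(-260)/8195 = (2*(-260)/(-105 - 260))/8195 = (2*(-260)/(-365))*(1/8195) = (2*(-260)*(-1/365))*(1/8195) = (104/73)*(1/8195) = 104/598235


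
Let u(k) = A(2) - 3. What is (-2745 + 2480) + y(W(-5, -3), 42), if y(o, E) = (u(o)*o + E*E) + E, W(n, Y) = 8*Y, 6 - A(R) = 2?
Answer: 1517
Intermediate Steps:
A(R) = 4 (A(R) = 6 - 1*2 = 6 - 2 = 4)
u(k) = 1 (u(k) = 4 - 3 = 1)
y(o, E) = E + o + E² (y(o, E) = (1*o + E*E) + E = (o + E²) + E = E + o + E²)
(-2745 + 2480) + y(W(-5, -3), 42) = (-2745 + 2480) + (42 + 8*(-3) + 42²) = -265 + (42 - 24 + 1764) = -265 + 1782 = 1517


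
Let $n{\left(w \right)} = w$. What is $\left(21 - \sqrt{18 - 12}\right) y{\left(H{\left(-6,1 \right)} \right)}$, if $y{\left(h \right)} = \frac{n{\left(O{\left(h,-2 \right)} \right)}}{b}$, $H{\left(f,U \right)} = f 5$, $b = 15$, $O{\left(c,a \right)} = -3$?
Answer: $- \frac{21}{5} + \frac{\sqrt{6}}{5} \approx -3.7101$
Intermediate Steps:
$H{\left(f,U \right)} = 5 f$
$y{\left(h \right)} = - \frac{1}{5}$ ($y{\left(h \right)} = - \frac{3}{15} = \left(-3\right) \frac{1}{15} = - \frac{1}{5}$)
$\left(21 - \sqrt{18 - 12}\right) y{\left(H{\left(-6,1 \right)} \right)} = \left(21 - \sqrt{18 - 12}\right) \left(- \frac{1}{5}\right) = \left(21 - \sqrt{6}\right) \left(- \frac{1}{5}\right) = - \frac{21}{5} + \frac{\sqrt{6}}{5}$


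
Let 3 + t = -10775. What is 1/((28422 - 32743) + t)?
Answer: -1/15099 ≈ -6.6230e-5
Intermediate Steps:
t = -10778 (t = -3 - 10775 = -10778)
1/((28422 - 32743) + t) = 1/((28422 - 32743) - 10778) = 1/(-4321 - 10778) = 1/(-15099) = -1/15099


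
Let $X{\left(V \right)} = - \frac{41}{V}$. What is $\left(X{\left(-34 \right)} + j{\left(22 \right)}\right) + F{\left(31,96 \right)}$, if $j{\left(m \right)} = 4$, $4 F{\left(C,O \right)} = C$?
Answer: $\frac{881}{68} \approx 12.956$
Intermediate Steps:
$F{\left(C,O \right)} = \frac{C}{4}$
$\left(X{\left(-34 \right)} + j{\left(22 \right)}\right) + F{\left(31,96 \right)} = \left(- \frac{41}{-34} + 4\right) + \frac{1}{4} \cdot 31 = \left(\left(-41\right) \left(- \frac{1}{34}\right) + 4\right) + \frac{31}{4} = \left(\frac{41}{34} + 4\right) + \frac{31}{4} = \frac{177}{34} + \frac{31}{4} = \frac{881}{68}$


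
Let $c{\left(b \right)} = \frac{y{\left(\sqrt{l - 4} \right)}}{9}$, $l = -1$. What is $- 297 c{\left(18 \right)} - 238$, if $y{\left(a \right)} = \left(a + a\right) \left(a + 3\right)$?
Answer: $92 - 198 i \sqrt{5} \approx 92.0 - 442.74 i$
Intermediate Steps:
$y{\left(a \right)} = 2 a \left(3 + a\right)$
$c{\left(b \right)} = \frac{2 i \sqrt{5} \left(3 + i \sqrt{5}\right)}{9}$ ($c{\left(b \right)} = \frac{2 \sqrt{-1 - 4} \left(3 + \sqrt{-1 - 4}\right)}{9} = 2 \sqrt{-5} \left(3 + \sqrt{-5}\right) \frac{1}{9} = 2 i \sqrt{5} \left(3 + i \sqrt{5}\right) \frac{1}{9} = \frac{2 i \sqrt{5} \left(3 + i \sqrt{5}\right)}{9}$)
$- 297 c{\left(18 \right)} - 238 = - 297 \left(- \frac{10}{9} + \frac{2 i \sqrt{5}}{3}\right) - 238 = \left(330 - 198 i \sqrt{5}\right) - 238 = 92 - 198 i \sqrt{5}$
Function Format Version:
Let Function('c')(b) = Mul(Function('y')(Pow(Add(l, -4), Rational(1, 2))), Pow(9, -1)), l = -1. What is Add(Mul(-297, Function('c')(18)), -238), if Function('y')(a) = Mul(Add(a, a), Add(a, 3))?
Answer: Add(92, Mul(-198, I, Pow(5, Rational(1, 2)))) ≈ Add(92.000, Mul(-442.74, I))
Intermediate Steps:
Function('y')(a) = Mul(2, a, Add(3, a)) (Function('y')(a) = Mul(Mul(2, a), Add(3, a)) = Mul(2, a, Add(3, a)))
Function('c')(b) = Mul(Rational(2, 9), I, Pow(5, Rational(1, 2)), Add(3, Mul(I, Pow(5, Rational(1, 2))))) (Function('c')(b) = Mul(Mul(2, Pow(Add(-1, -4), Rational(1, 2)), Add(3, Pow(Add(-1, -4), Rational(1, 2)))), Pow(9, -1)) = Mul(Mul(2, Pow(-5, Rational(1, 2)), Add(3, Pow(-5, Rational(1, 2)))), Rational(1, 9)) = Mul(Mul(2, Mul(I, Pow(5, Rational(1, 2))), Add(3, Mul(I, Pow(5, Rational(1, 2))))), Rational(1, 9)) = Mul(Mul(2, I, Pow(5, Rational(1, 2)), Add(3, Mul(I, Pow(5, Rational(1, 2))))), Rational(1, 9)) = Mul(Rational(2, 9), I, Pow(5, Rational(1, 2)), Add(3, Mul(I, Pow(5, Rational(1, 2))))))
Add(Mul(-297, Function('c')(18)), -238) = Add(Mul(-297, Add(Rational(-10, 9), Mul(Rational(2, 3), I, Pow(5, Rational(1, 2))))), -238) = Add(Add(330, Mul(-198, I, Pow(5, Rational(1, 2)))), -238) = Add(92, Mul(-198, I, Pow(5, Rational(1, 2))))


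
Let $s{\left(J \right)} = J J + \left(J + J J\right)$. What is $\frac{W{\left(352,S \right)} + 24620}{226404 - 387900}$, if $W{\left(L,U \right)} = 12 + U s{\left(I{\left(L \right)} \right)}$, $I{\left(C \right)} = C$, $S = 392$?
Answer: $- \frac{12162919}{20187} \approx -602.51$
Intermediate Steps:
$s{\left(J \right)} = J + 2 J^{2}$ ($s{\left(J \right)} = J^{2} + \left(J + J^{2}\right) = J + 2 J^{2}$)
$W{\left(L,U \right)} = 12 + L U \left(1 + 2 L\right)$ ($W{\left(L,U \right)} = 12 + U L \left(1 + 2 L\right) = 12 + L U \left(1 + 2 L\right)$)
$\frac{W{\left(352,S \right)} + 24620}{226404 - 387900} = \frac{\left(12 + 352 \cdot 392 \left(1 + 2 \cdot 352\right)\right) + 24620}{226404 - 387900} = \frac{\left(12 + 352 \cdot 392 \left(1 + 704\right)\right) + 24620}{-161496} = \left(\left(12 + 352 \cdot 392 \cdot 705\right) + 24620\right) \left(- \frac{1}{161496}\right) = \left(\left(12 + 97278720\right) + 24620\right) \left(- \frac{1}{161496}\right) = \left(97278732 + 24620\right) \left(- \frac{1}{161496}\right) = 97303352 \left(- \frac{1}{161496}\right) = - \frac{12162919}{20187}$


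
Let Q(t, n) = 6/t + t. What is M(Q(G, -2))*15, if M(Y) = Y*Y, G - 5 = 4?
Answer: 4205/3 ≈ 1401.7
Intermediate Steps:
G = 9 (G = 5 + 4 = 9)
Q(t, n) = t + 6/t
M(Y) = Y²
M(Q(G, -2))*15 = (9 + 6/9)²*15 = (9 + 6*(⅑))²*15 = (9 + ⅔)²*15 = (29/3)²*15 = (841/9)*15 = 4205/3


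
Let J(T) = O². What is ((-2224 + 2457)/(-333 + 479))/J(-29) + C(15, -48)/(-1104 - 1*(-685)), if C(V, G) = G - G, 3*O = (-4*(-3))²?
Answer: 233/336384 ≈ 0.00069266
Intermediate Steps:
O = 48 (O = (-4*(-3))²/3 = (⅓)*12² = (⅓)*144 = 48)
J(T) = 2304 (J(T) = 48² = 2304)
C(V, G) = 0
((-2224 + 2457)/(-333 + 479))/J(-29) + C(15, -48)/(-1104 - 1*(-685)) = ((-2224 + 2457)/(-333 + 479))/2304 + 0/(-1104 - 1*(-685)) = (233/146)*(1/2304) + 0/(-1104 + 685) = (233*(1/146))*(1/2304) + 0/(-419) = (233/146)*(1/2304) + 0*(-1/419) = 233/336384 + 0 = 233/336384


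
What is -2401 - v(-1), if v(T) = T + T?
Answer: -2399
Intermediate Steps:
v(T) = 2*T
-2401 - v(-1) = -2401 - 2*(-1) = -2401 - 1*(-2) = -2401 + 2 = -2399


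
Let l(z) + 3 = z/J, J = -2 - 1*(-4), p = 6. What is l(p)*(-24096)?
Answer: 0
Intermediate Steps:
J = 2 (J = -2 + 4 = 2)
l(z) = -3 + z/2
l(p)*(-24096) = (-3 + (1/2)*6)*(-24096) = (-3 + 3)*(-24096) = 0*(-24096) = 0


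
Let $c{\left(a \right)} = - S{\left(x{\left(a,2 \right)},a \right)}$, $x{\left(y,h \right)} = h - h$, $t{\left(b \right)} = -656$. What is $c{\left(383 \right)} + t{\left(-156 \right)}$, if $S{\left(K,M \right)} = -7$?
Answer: $-649$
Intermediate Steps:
$x{\left(y,h \right)} = 0$
$c{\left(a \right)} = 7$ ($c{\left(a \right)} = \left(-1\right) \left(-7\right) = 7$)
$c{\left(383 \right)} + t{\left(-156 \right)} = 7 - 656 = -649$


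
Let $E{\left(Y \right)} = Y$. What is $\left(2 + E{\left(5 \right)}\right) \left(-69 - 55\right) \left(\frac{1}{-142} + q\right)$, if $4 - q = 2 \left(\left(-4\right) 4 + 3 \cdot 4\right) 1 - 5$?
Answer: $- \frac{1047242}{71} \approx -14750.0$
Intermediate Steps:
$q = 17$ ($q = 4 - \left(2 \left(\left(-4\right) 4 + 3 \cdot 4\right) 1 - 5\right) = 4 - \left(2 \left(-16 + 12\right) 1 - 5\right) = 4 - \left(2 \left(\left(-4\right) 1\right) - 5\right) = 4 - \left(2 \left(-4\right) - 5\right) = 4 - \left(-8 - 5\right) = 4 - -13 = 4 + 13 = 17$)
$\left(2 + E{\left(5 \right)}\right) \left(-69 - 55\right) \left(\frac{1}{-142} + q\right) = \left(2 + 5\right) \left(-69 - 55\right) \left(\frac{1}{-142} + 17\right) = 7 \left(-124\right) \left(- \frac{1}{142} + 17\right) = \left(-868\right) \frac{2413}{142} = - \frac{1047242}{71}$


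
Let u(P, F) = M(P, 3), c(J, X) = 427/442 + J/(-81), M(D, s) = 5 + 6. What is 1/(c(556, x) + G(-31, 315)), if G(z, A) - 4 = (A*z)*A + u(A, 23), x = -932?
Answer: -35802/110125731085 ≈ -3.2510e-7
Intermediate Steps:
M(D, s) = 11
c(J, X) = 427/442 - J/81 (c(J, X) = 427*(1/442) + J*(-1/81) = 427/442 - J/81)
u(P, F) = 11
G(z, A) = 15 + z*A² (G(z, A) = 4 + ((A*z)*A + 11) = 4 + (z*A² + 11) = 4 + (11 + z*A²) = 15 + z*A²)
1/(c(556, x) + G(-31, 315)) = 1/((427/442 - 1/81*556) + (15 - 31*315²)) = 1/((427/442 - 556/81) + (15 - 31*99225)) = 1/(-211165/35802 + (15 - 3075975)) = 1/(-211165/35802 - 3075960) = 1/(-110125731085/35802) = -35802/110125731085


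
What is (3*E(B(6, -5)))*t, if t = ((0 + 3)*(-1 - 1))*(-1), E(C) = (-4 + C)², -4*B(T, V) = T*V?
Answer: 441/2 ≈ 220.50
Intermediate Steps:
B(T, V) = -T*V/4
t = 6 (t = (3*(-2))*(-1) = -6*(-1) = 6)
(3*E(B(6, -5)))*t = (3*(-4 - ¼*6*(-5))²)*6 = (3*(-4 + 15/2)²)*6 = (3*(7/2)²)*6 = (3*(49/4))*6 = (147/4)*6 = 441/2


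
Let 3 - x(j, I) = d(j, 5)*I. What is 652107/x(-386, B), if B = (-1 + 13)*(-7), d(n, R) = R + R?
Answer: 217369/281 ≈ 773.55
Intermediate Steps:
d(n, R) = 2*R
B = -84 (B = 12*(-7) = -84)
x(j, I) = 3 - 10*I (x(j, I) = 3 - 2*5*I = 3 - 10*I)
652107/x(-386, B) = 652107/(3 - 10*(-84)) = 652107/(3 + 840) = 652107/843 = 652107*(1/843) = 217369/281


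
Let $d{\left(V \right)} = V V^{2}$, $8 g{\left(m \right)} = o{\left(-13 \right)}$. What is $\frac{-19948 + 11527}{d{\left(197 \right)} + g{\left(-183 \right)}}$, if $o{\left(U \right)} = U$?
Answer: $- \frac{22456}{20387657} \approx -0.0011015$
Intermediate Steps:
$g{\left(m \right)} = - \frac{13}{8}$ ($g{\left(m \right)} = \frac{1}{8} \left(-13\right) = - \frac{13}{8}$)
$d{\left(V \right)} = V^{3}$
$\frac{-19948 + 11527}{d{\left(197 \right)} + g{\left(-183 \right)}} = \frac{-19948 + 11527}{197^{3} - \frac{13}{8}} = - \frac{8421}{7645373 - \frac{13}{8}} = - \frac{8421}{\frac{61162971}{8}} = \left(-8421\right) \frac{8}{61162971} = - \frac{22456}{20387657}$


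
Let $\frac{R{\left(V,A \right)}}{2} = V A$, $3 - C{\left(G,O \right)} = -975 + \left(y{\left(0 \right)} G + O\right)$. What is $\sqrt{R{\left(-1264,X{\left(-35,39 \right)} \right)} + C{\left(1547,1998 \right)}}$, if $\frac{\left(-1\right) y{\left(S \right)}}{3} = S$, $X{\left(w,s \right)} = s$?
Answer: $6 i \sqrt{2767} \approx 315.61 i$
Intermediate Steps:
$y{\left(S \right)} = - 3 S$
$C{\left(G,O \right)} = 978 - O$ ($C{\left(G,O \right)} = 3 - \left(-975 + \left(\left(-3\right) 0 G + O\right)\right) = 3 - \left(-975 + \left(0 G + O\right)\right) = 3 - \left(-975 + \left(0 + O\right)\right) = 3 - \left(-975 + O\right) = 978 - O$)
$R{\left(V,A \right)} = 2 A V$ ($R{\left(V,A \right)} = 2 V A = 2 A V$)
$\sqrt{R{\left(-1264,X{\left(-35,39 \right)} \right)} + C{\left(1547,1998 \right)}} = \sqrt{2 \cdot 39 \left(-1264\right) + \left(978 - 1998\right)} = \sqrt{-98592 + \left(978 - 1998\right)} = \sqrt{-98592 - 1020} = \sqrt{-99612} = 6 i \sqrt{2767}$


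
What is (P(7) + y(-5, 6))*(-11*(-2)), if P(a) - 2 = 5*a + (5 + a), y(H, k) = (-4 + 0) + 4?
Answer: 1078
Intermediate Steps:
y(H, k) = 0 (y(H, k) = -4 + 4 = 0)
P(a) = 7 + 6*a (P(a) = 2 + (5*a + (5 + a)) = 2 + (5 + 6*a) = 7 + 6*a)
(P(7) + y(-5, 6))*(-11*(-2)) = ((7 + 6*7) + 0)*(-11*(-2)) = ((7 + 42) + 0)*22 = (49 + 0)*22 = 49*22 = 1078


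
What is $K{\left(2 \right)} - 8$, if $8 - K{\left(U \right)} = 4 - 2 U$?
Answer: $0$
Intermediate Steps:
$K{\left(U \right)} = 4 + 2 U$ ($K{\left(U \right)} = 8 - \left(4 - 2 U\right) = 8 + \left(-4 + 2 U\right) = 4 + 2 U$)
$K{\left(2 \right)} - 8 = \left(4 + 2 \cdot 2\right) - 8 = \left(4 + 4\right) - 8 = 8 - 8 = 0$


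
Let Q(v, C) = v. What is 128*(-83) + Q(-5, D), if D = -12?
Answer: -10629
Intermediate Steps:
128*(-83) + Q(-5, D) = 128*(-83) - 5 = -10624 - 5 = -10629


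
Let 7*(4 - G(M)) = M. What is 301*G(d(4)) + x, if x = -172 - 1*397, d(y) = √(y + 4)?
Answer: 635 - 86*√2 ≈ 513.38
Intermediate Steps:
d(y) = √(4 + y)
x = -569 (x = -172 - 397 = -569)
G(M) = 4 - M/7
301*G(d(4)) + x = 301*(4 - √(4 + 4)/7) - 569 = 301*(4 - 2*√2/7) - 569 = (1204 - 86*√2) - 569 = 635 - 86*√2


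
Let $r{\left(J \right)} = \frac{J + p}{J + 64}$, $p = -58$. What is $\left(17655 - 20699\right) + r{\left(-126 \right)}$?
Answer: $- \frac{94272}{31} \approx -3041.0$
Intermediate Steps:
$r{\left(J \right)} = \frac{-58 + J}{64 + J}$ ($r{\left(J \right)} = \frac{J - 58}{J + 64} = \frac{-58 + J}{64 + J}$)
$\left(17655 - 20699\right) + r{\left(-126 \right)} = \left(17655 - 20699\right) + \frac{-58 - 126}{64 - 126} = -3044 + \frac{1}{-62} \left(-184\right) = -3044 - - \frac{92}{31} = -3044 + \frac{92}{31} = - \frac{94272}{31}$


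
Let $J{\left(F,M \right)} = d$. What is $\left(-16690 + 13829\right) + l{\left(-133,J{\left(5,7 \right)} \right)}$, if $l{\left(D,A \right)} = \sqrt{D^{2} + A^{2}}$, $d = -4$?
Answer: $-2861 + \sqrt{17705} \approx -2727.9$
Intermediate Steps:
$J{\left(F,M \right)} = -4$
$l{\left(D,A \right)} = \sqrt{A^{2} + D^{2}}$
$\left(-16690 + 13829\right) + l{\left(-133,J{\left(5,7 \right)} \right)} = \left(-16690 + 13829\right) + \sqrt{\left(-4\right)^{2} + \left(-133\right)^{2}} = -2861 + \sqrt{16 + 17689} = -2861 + \sqrt{17705}$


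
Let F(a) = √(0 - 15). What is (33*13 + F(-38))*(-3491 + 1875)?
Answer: -693264 - 1616*I*√15 ≈ -6.9326e+5 - 6258.7*I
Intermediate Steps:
F(a) = I*√15 (F(a) = √(-15) = I*√15)
(33*13 + F(-38))*(-3491 + 1875) = (33*13 + I*√15)*(-3491 + 1875) = (429 + I*√15)*(-1616) = -693264 - 1616*I*√15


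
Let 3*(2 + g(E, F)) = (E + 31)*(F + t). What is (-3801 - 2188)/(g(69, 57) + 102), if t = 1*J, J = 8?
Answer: -17967/6800 ≈ -2.6422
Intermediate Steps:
t = 8 (t = 1*8 = 8)
g(E, F) = -2 + (8 + F)*(31 + E)/3 (g(E, F) = -2 + ((E + 31)*(F + 8))/3 = -2 + ((31 + E)*(8 + F))/3 = -2 + ((8 + F)*(31 + E))/3 = -2 + (8 + F)*(31 + E)/3)
(-3801 - 2188)/(g(69, 57) + 102) = (-3801 - 2188)/((242/3 + (8/3)*69 + (31/3)*57 + (⅓)*69*57) + 102) = -5989/((242/3 + 184 + 589 + 1311) + 102) = -5989/(6494/3 + 102) = -5989/6800/3 = -5989*3/6800 = -17967/6800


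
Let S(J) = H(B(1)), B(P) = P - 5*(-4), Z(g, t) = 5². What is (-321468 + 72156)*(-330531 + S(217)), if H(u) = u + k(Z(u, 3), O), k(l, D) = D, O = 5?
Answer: 82398862560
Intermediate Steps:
Z(g, t) = 25
B(P) = 20 + P (B(P) = P + 20 = 20 + P)
H(u) = 5 + u (H(u) = u + 5 = 5 + u)
S(J) = 26 (S(J) = 5 + (20 + 1) = 5 + 21 = 26)
(-321468 + 72156)*(-330531 + S(217)) = (-321468 + 72156)*(-330531 + 26) = -249312*(-330505) = 82398862560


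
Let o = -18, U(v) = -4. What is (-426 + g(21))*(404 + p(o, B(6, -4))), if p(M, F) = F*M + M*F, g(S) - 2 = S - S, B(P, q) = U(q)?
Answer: -232352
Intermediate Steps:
B(P, q) = -4
g(S) = 2 (g(S) = 2 + (S - S) = 2 + 0 = 2)
p(M, F) = 2*F*M (p(M, F) = F*M + F*M = 2*F*M)
(-426 + g(21))*(404 + p(o, B(6, -4))) = (-426 + 2)*(404 + 2*(-4)*(-18)) = -424*(404 + 144) = -424*548 = -232352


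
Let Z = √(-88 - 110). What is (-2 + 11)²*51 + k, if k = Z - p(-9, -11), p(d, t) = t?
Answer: 4142 + 3*I*√22 ≈ 4142.0 + 14.071*I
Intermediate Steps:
Z = 3*I*√22 (Z = √(-198) = 3*I*√22 ≈ 14.071*I)
k = 11 + 3*I*√22 (k = 3*I*√22 - 1*(-11) = 3*I*√22 + 11 = 11 + 3*I*√22 ≈ 11.0 + 14.071*I)
(-2 + 11)²*51 + k = (-2 + 11)²*51 + (11 + 3*I*√22) = 9²*51 + (11 + 3*I*√22) = 81*51 + (11 + 3*I*√22) = 4131 + (11 + 3*I*√22) = 4142 + 3*I*√22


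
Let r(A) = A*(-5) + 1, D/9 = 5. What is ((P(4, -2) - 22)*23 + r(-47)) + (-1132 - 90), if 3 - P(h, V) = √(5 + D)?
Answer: -1423 - 115*√2 ≈ -1585.6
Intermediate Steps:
D = 45 (D = 9*5 = 45)
P(h, V) = 3 - 5*√2 (P(h, V) = 3 - √(5 + 45) = 3 - √50 = 3 - 5*√2)
r(A) = 1 - 5*A (r(A) = -5*A + 1 = 1 - 5*A)
((P(4, -2) - 22)*23 + r(-47)) + (-1132 - 90) = (((3 - 5*√2) - 22)*23 + (1 - 5*(-47))) + (-1132 - 90) = ((-19 - 5*√2)*23 + (1 + 235)) - 1222 = ((-437 - 115*√2) + 236) - 1222 = (-201 - 115*√2) - 1222 = -1423 - 115*√2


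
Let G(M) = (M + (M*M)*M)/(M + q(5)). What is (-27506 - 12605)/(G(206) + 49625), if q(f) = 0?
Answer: -40111/92062 ≈ -0.43570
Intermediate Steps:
G(M) = (M + M³)/M (G(M) = (M + (M*M)*M)/(M + 0) = (M + M²*M)/M = (M + M³)/M)
(-27506 - 12605)/(G(206) + 49625) = (-27506 - 12605)/((1 + 206²) + 49625) = -40111/((1 + 42436) + 49625) = -40111/(42437 + 49625) = -40111/92062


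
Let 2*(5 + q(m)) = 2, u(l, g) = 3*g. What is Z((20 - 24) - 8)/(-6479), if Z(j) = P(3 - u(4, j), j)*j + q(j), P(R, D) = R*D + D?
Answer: -5756/6479 ≈ -0.88841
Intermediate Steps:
P(R, D) = D + D*R (P(R, D) = D*R + D = D + D*R)
q(m) = -4 (q(m) = -5 + (½)*2 = -5 + 1 = -4)
Z(j) = -4 + j²*(4 - 3*j) (Z(j) = (j*(1 + (3 - 3*j)))*j - 4 = (j*(4 - 3*j))*j - 4 = j²*(4 - 3*j) - 4 = -4 + j²*(4 - 3*j))
Z((20 - 24) - 8)/(-6479) = (-4 + ((20 - 24) - 8)²*(4 - 3*((20 - 24) - 8)))/(-6479) = (-4 + (-4 - 8)²*(4 - 3*(-4 - 8)))*(-1/6479) = (-4 + (-12)²*(4 - 3*(-12)))*(-1/6479) = (-4 + 144*(4 + 36))*(-1/6479) = (-4 + 144*40)*(-1/6479) = (-4 + 5760)*(-1/6479) = 5756*(-1/6479) = -5756/6479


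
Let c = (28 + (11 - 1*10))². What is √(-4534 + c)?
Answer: I*√3693 ≈ 60.77*I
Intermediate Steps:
c = 841 (c = (28 + (11 - 10))² = (28 + 1)² = 29² = 841)
√(-4534 + c) = √(-4534 + 841) = √(-3693) = I*√3693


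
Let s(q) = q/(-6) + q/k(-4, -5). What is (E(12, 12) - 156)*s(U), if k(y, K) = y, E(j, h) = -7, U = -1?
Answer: -815/12 ≈ -67.917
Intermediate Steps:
s(q) = -5*q/12 (s(q) = q/(-6) + q/(-4) = q*(-1/6) + q*(-1/4) = -q/6 - q/4 = -5*q/12)
(E(12, 12) - 156)*s(U) = (-7 - 156)*(-5/12*(-1)) = -163*5/12 = -815/12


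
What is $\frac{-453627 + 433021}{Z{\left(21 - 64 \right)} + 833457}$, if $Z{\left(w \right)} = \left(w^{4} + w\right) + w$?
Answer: $- \frac{10303}{2126086} \approx -0.004846$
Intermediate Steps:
$Z{\left(w \right)} = w^{4} + 2 w$ ($Z{\left(w \right)} = \left(w + w^{4}\right) + w = w^{4} + 2 w$)
$\frac{-453627 + 433021}{Z{\left(21 - 64 \right)} + 833457} = \frac{-453627 + 433021}{\left(21 - 64\right) \left(2 + \left(21 - 64\right)^{3}\right) + 833457} = - \frac{20606}{\left(21 - 64\right) \left(2 + \left(21 - 64\right)^{3}\right) + 833457} = - \frac{20606}{- 43 \left(2 + \left(-43\right)^{3}\right) + 833457} = - \frac{20606}{- 43 \left(2 - 79507\right) + 833457} = - \frac{20606}{\left(-43\right) \left(-79505\right) + 833457} = - \frac{20606}{3418715 + 833457} = - \frac{20606}{4252172} = \left(-20606\right) \frac{1}{4252172} = - \frac{10303}{2126086}$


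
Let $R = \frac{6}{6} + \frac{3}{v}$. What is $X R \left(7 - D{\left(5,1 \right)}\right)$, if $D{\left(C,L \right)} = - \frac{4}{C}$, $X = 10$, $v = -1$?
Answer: $-156$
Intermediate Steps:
$R = -2$ ($R = \frac{6}{6} + \frac{3}{-1} = 6 \cdot \frac{1}{6} + 3 \left(-1\right) = 1 - 3 = -2$)
$X R \left(7 - D{\left(5,1 \right)}\right) = 10 \left(-2\right) \left(7 - - \frac{4}{5}\right) = - 20 \left(7 - \left(-4\right) \frac{1}{5}\right) = - 20 \left(7 - - \frac{4}{5}\right) = - 20 \left(7 + \frac{4}{5}\right) = \left(-20\right) \frac{39}{5} = -156$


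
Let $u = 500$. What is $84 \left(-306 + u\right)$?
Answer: $16296$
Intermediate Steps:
$84 \left(-306 + u\right) = 84 \left(-306 + 500\right) = 84 \cdot 194 = 16296$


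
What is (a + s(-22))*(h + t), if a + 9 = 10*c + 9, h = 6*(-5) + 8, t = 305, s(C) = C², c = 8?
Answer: 159612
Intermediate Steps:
h = -22 (h = -30 + 8 = -22)
a = 80 (a = -9 + (10*8 + 9) = -9 + (80 + 9) = -9 + 89 = 80)
(a + s(-22))*(h + t) = (80 + (-22)²)*(-22 + 305) = (80 + 484)*283 = 564*283 = 159612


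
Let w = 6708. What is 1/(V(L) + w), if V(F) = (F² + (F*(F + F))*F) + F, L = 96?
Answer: 1/1785492 ≈ 5.6007e-7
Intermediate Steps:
V(F) = F + F² + 2*F³ (V(F) = (F² + (F*(2*F))*F) + F = (F² + (2*F²)*F) + F = (F² + 2*F³) + F = F + F² + 2*F³)
1/(V(L) + w) = 1/(96*(1 + 96 + 2*96²) + 6708) = 1/(96*(1 + 96 + 2*9216) + 6708) = 1/(96*(1 + 96 + 18432) + 6708) = 1/(96*18529 + 6708) = 1/(1778784 + 6708) = 1/1785492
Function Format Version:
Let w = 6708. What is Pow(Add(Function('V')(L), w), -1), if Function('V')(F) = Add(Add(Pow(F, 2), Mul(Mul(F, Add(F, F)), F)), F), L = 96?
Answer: Rational(1, 1785492) ≈ 5.6007e-7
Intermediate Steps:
Function('V')(F) = Add(F, Pow(F, 2), Mul(2, Pow(F, 3))) (Function('V')(F) = Add(Add(Pow(F, 2), Mul(Mul(F, Mul(2, F)), F)), F) = Add(Add(Pow(F, 2), Mul(Mul(2, Pow(F, 2)), F)), F) = Add(Add(Pow(F, 2), Mul(2, Pow(F, 3))), F) = Add(F, Pow(F, 2), Mul(2, Pow(F, 3))))
Pow(Add(Function('V')(L), w), -1) = Pow(Add(Mul(96, Add(1, 96, Mul(2, Pow(96, 2)))), 6708), -1) = Pow(Add(Mul(96, Add(1, 96, Mul(2, 9216))), 6708), -1) = Pow(Add(Mul(96, Add(1, 96, 18432)), 6708), -1) = Pow(Add(Mul(96, 18529), 6708), -1) = Pow(Add(1778784, 6708), -1) = Pow(1785492, -1) = Rational(1, 1785492)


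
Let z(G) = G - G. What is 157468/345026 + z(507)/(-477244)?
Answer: 78734/172513 ≈ 0.45639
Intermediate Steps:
z(G) = 0
157468/345026 + z(507)/(-477244) = 157468/345026 + 0/(-477244) = 157468*(1/345026) + 0*(-1/477244) = 78734/172513 + 0 = 78734/172513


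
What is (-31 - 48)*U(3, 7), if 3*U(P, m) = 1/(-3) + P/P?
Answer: -158/9 ≈ -17.556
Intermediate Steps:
U(P, m) = 2/9 (U(P, m) = (1/(-3) + P/P)/3 = (1*(-⅓) + 1)/3 = (-⅓ + 1)/3 = (⅓)*(⅔) = 2/9)
(-31 - 48)*U(3, 7) = (-31 - 48)*(2/9) = -79*2/9 = -158/9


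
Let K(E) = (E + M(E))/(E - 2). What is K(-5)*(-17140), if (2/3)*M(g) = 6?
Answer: 68560/7 ≈ 9794.3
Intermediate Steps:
M(g) = 9 (M(g) = (3/2)*6 = 9)
K(E) = (9 + E)/(-2 + E) (K(E) = (E + 9)/(E - 2) = (9 + E)/(-2 + E))
K(-5)*(-17140) = ((9 - 5)/(-2 - 5))*(-17140) = (4/(-7))*(-17140) = -⅐*4*(-17140) = -4/7*(-17140) = 68560/7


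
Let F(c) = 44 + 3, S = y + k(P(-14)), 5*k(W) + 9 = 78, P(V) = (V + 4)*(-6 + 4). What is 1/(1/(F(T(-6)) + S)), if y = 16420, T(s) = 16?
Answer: 82404/5 ≈ 16481.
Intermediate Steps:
P(V) = -8 - 2*V (P(V) = (4 + V)*(-2) = -8 - 2*V)
k(W) = 69/5 (k(W) = -9/5 + (⅕)*78 = -9/5 + 78/5 = 69/5)
S = 82169/5 (S = 16420 + 69/5 = 82169/5 ≈ 16434.)
F(c) = 47
1/(1/(F(T(-6)) + S)) = 1/(1/(47 + 82169/5)) = 1/(1/(82404/5)) = 1/(5/82404) = 82404/5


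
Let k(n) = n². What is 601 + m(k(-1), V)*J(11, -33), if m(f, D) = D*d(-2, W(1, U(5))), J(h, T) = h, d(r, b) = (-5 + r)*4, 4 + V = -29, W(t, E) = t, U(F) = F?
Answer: 10765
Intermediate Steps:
V = -33 (V = -4 - 29 = -33)
d(r, b) = -20 + 4*r
m(f, D) = -28*D (m(f, D) = D*(-20 + 4*(-2)) = D*(-20 - 8) = D*(-28) = -28*D)
601 + m(k(-1), V)*J(11, -33) = 601 - 28*(-33)*11 = 601 + 924*11 = 601 + 10164 = 10765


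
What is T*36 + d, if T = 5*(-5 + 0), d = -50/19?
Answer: -17150/19 ≈ -902.63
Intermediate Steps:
d = -50/19 (d = -50*1/19 = -50/19 ≈ -2.6316)
T = -25 (T = 5*(-5) = -25)
T*36 + d = -25*36 - 50/19 = -900 - 50/19 = -17150/19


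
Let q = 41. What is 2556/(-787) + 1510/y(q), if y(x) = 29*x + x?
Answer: -195551/96801 ≈ -2.0201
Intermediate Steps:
y(x) = 30*x
2556/(-787) + 1510/y(q) = 2556/(-787) + 1510/((30*41)) = 2556*(-1/787) + 1510/1230 = -2556/787 + 1510*(1/1230) = -2556/787 + 151/123 = -195551/96801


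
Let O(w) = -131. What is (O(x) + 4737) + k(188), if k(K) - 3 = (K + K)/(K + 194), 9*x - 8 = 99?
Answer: 880507/191 ≈ 4610.0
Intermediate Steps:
x = 107/9 (x = 8/9 + (⅑)*99 = 8/9 + 11 = 107/9 ≈ 11.889)
k(K) = 3 + 2*K/(194 + K) (k(K) = 3 + (K + K)/(K + 194) = 3 + (2*K)/(194 + K) = 3 + 2*K/(194 + K))
(O(x) + 4737) + k(188) = (-131 + 4737) + (582 + 5*188)/(194 + 188) = 4606 + (582 + 940)/382 = 4606 + (1/382)*1522 = 4606 + 761/191 = 880507/191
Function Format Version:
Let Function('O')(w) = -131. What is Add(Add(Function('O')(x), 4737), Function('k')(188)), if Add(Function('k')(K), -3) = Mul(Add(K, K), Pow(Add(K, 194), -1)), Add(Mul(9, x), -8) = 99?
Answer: Rational(880507, 191) ≈ 4610.0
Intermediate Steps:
x = Rational(107, 9) (x = Add(Rational(8, 9), Mul(Rational(1, 9), 99)) = Add(Rational(8, 9), 11) = Rational(107, 9) ≈ 11.889)
Function('k')(K) = Add(3, Mul(2, K, Pow(Add(194, K), -1))) (Function('k')(K) = Add(3, Mul(Add(K, K), Pow(Add(K, 194), -1))) = Add(3, Mul(Mul(2, K), Pow(Add(194, K), -1))) = Add(3, Mul(2, K, Pow(Add(194, K), -1))))
Add(Add(Function('O')(x), 4737), Function('k')(188)) = Add(Add(-131, 4737), Mul(Pow(Add(194, 188), -1), Add(582, Mul(5, 188)))) = Add(4606, Mul(Pow(382, -1), Add(582, 940))) = Add(4606, Mul(Rational(1, 382), 1522)) = Add(4606, Rational(761, 191)) = Rational(880507, 191)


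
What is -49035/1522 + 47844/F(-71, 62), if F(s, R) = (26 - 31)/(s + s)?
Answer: 10339991481/7610 ≈ 1.3587e+6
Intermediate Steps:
F(s, R) = -5/(2*s) (F(s, R) = -5*1/(2*s) = -5/(2*s))
-49035/1522 + 47844/F(-71, 62) = -49035/1522 + 47844/((-5/2/(-71))) = -49035*1/1522 + 47844/((-5/2*(-1/71))) = -49035/1522 + 47844/(5/142) = -49035/1522 + 47844*(142/5) = -49035/1522 + 6793848/5 = 10339991481/7610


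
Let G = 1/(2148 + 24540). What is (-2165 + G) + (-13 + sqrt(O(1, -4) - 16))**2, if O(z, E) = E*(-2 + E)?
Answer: -53055743/26688 - 52*sqrt(2) ≈ -2061.5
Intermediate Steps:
G = 1/26688 ≈ 3.7470e-5
(-2165 + G) + (-13 + sqrt(O(1, -4) - 16))**2 = (-2165 + 1/26688) + (-13 + sqrt(-4*(-2 - 4) - 16))**2 = -57779519/26688 + (-13 + sqrt(-4*(-6) - 16))**2 = -57779519/26688 + (-13 + sqrt(24 - 16))**2 = -57779519/26688 + (-13 + sqrt(8))**2 = -57779519/26688 + (-13 + 2*sqrt(2))**2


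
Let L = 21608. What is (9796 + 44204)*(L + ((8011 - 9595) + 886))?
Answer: 1129140000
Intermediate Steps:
(9796 + 44204)*(L + ((8011 - 9595) + 886)) = (9796 + 44204)*(21608 + ((8011 - 9595) + 886)) = 54000*(21608 + (-1584 + 886)) = 54000*(21608 - 698) = 54000*20910 = 1129140000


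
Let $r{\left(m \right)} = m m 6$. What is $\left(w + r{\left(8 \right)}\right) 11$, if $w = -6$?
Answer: $4158$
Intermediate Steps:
$r{\left(m \right)} = 6 m^{2}$ ($r{\left(m \right)} = m^{2} \cdot 6 = 6 m^{2}$)
$\left(w + r{\left(8 \right)}\right) 11 = \left(-6 + 6 \cdot 8^{2}\right) 11 = \left(-6 + 6 \cdot 64\right) 11 = \left(-6 + 384\right) 11 = 378 \cdot 11 = 4158$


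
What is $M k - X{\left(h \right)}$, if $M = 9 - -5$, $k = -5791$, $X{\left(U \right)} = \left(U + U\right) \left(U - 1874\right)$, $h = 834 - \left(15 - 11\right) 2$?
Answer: $1650222$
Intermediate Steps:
$h = 826$ ($h = 834 - 4 \cdot 2 = 834 - 8 = 826$)
$X{\left(U \right)} = 2 U \left(-1874 + U\right)$
$M = 14$ ($M = 9 + 5 = 14$)
$M k - X{\left(h \right)} = 14 \left(-5791\right) - 2 \cdot 826 \left(-1874 + 826\right) = -81074 - 2 \cdot 826 \left(-1048\right) = -81074 - -1731296 = -81074 + 1731296 = 1650222$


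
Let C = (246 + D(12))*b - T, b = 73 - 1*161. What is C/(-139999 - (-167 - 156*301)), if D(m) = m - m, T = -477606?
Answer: -227979/46438 ≈ -4.9093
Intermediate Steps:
D(m) = 0
b = -88 (b = 73 - 161 = -88)
C = 455958 (C = (246 + 0)*(-88) - 1*(-477606) = 246*(-88) + 477606 = -21648 + 477606 = 455958)
C/(-139999 - (-167 - 156*301)) = 455958/(-139999 - (-167 - 156*301)) = 455958/(-139999 - (-167 - 46956)) = 455958/(-139999 - 1*(-47123)) = 455958/(-139999 + 47123) = 455958/(-92876) = 455958*(-1/92876) = -227979/46438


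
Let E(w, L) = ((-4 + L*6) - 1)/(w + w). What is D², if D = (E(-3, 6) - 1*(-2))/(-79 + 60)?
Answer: 1/36 ≈ 0.027778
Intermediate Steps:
E(w, L) = (-5 + 6*L)/(2*w) (E(w, L) = ((-4 + 6*L) - 1)/((2*w)) = (-5 + 6*L)*(1/(2*w)) = (-5 + 6*L)/(2*w))
D = ⅙ (D = ((½)*(-5 + 6*6)/(-3) - 1*(-2))/(-79 + 60) = ((½)*(-⅓)*(-5 + 36) + 2)/(-19) = ((½)*(-⅓)*31 + 2)*(-1/19) = (-31/6 + 2)*(-1/19) = -19/6*(-1/19) = ⅙ ≈ 0.16667)
D² = (⅙)² = 1/36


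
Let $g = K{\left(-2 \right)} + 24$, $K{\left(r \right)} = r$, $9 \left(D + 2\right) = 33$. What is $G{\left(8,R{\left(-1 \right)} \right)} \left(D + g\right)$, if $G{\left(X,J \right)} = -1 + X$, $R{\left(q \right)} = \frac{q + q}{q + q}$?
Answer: $\frac{497}{3} \approx 165.67$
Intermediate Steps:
$D = \frac{5}{3}$ ($D = -2 + \frac{1}{9} \cdot 33 = -2 + \frac{11}{3} = \frac{5}{3} \approx 1.6667$)
$g = 22$ ($g = -2 + 24 = 22$)
$R{\left(q \right)} = 1$ ($R{\left(q \right)} = \frac{2 q}{2 q} = 2 q \frac{1}{2 q} = 1$)
$G{\left(8,R{\left(-1 \right)} \right)} \left(D + g\right) = \left(-1 + 8\right) \left(\frac{5}{3} + 22\right) = 7 \cdot \frac{71}{3} = \frac{497}{3}$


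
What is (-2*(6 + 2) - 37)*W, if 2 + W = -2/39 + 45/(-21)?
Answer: 60685/273 ≈ 222.29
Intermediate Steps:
W = -1145/273 (W = -2 + (-2/39 + 45/(-21)) = -2 + (-2*1/39 + 45*(-1/21)) = -2 + (-2/39 - 15/7) = -2 - 599/273 = -1145/273 ≈ -4.1941)
(-2*(6 + 2) - 37)*W = (-2*(6 + 2) - 37)*(-1145/273) = (-2*8 - 37)*(-1145/273) = (-16 - 37)*(-1145/273) = -53*(-1145/273) = 60685/273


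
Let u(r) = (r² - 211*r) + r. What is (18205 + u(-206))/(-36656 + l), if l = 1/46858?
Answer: -4868593058/1717626847 ≈ -2.8345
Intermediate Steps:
u(r) = r² - 210*r
l = 1/46858 ≈ 2.1341e-5
(18205 + u(-206))/(-36656 + l) = (18205 - 206*(-210 - 206))/(-36656 + 1/46858) = (18205 - 206*(-416))/(-1717626847/46858) = (18205 + 85696)*(-46858/1717626847) = 103901*(-46858/1717626847) = -4868593058/1717626847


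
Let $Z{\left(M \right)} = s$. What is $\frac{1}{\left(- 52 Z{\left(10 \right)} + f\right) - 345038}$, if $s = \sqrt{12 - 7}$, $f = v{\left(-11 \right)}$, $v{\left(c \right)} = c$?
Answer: $- \frac{345049}{119058798881} + \frac{52 \sqrt{5}}{119058798881} \approx -2.8972 \cdot 10^{-6}$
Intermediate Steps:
$f = -11$
$s = \sqrt{5} \approx 2.2361$
$Z{\left(M \right)} = \sqrt{5}$
$\frac{1}{\left(- 52 Z{\left(10 \right)} + f\right) - 345038} = \frac{1}{\left(- 52 \sqrt{5} - 11\right) - 345038} = \frac{1}{\left(-11 - 52 \sqrt{5}\right) - 345038} = \frac{1}{-345049 - 52 \sqrt{5}}$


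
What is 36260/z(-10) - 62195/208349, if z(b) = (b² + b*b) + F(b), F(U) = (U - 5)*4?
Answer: 53900196/208349 ≈ 258.70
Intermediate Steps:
F(U) = -20 + 4*U (F(U) = (-5 + U)*4 = -20 + 4*U)
z(b) = -20 + 2*b² + 4*b (z(b) = (b² + b*b) + (-20 + 4*b) = (b² + b²) + (-20 + 4*b) = 2*b² + (-20 + 4*b) = -20 + 2*b² + 4*b)
36260/z(-10) - 62195/208349 = 36260/(-20 + 2*(-10)² + 4*(-10)) - 62195/208349 = 36260/(-20 + 2*100 - 40) - 62195*1/208349 = 36260/(-20 + 200 - 40) - 62195/208349 = 36260/140 - 62195/208349 = 36260*(1/140) - 62195/208349 = 259 - 62195/208349 = 53900196/208349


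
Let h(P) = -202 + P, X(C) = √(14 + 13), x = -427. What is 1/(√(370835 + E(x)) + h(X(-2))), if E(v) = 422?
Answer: 1/(-202 + √371257 + 3*√3) ≈ 0.0024242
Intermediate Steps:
X(C) = 3*√3 (X(C) = √27 = 3*√3)
1/(√(370835 + E(x)) + h(X(-2))) = 1/(√(370835 + 422) + (-202 + 3*√3)) = 1/(√371257 + (-202 + 3*√3)) = 1/(-202 + √371257 + 3*√3)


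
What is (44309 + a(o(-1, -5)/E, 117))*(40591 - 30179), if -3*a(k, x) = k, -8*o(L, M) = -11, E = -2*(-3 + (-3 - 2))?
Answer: 44289120935/96 ≈ 4.6134e+8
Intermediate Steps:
E = 16 (E = -2*(-3 - 5) = -2*(-8) = 16)
o(L, M) = 11/8 (o(L, M) = -1/8*(-11) = 11/8)
a(k, x) = -k/3
(44309 + a(o(-1, -5)/E, 117))*(40591 - 30179) = (44309 - 11/(24*16))*(40591 - 30179) = (44309 - 11/(24*16))*10412 = (44309 - 1/3*11/128)*10412 = (44309 - 11/384)*10412 = (17014645/384)*10412 = 44289120935/96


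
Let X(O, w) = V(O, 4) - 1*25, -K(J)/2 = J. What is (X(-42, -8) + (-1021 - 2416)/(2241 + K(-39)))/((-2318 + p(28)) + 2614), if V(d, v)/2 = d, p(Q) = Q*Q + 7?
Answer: -256208/2520753 ≈ -0.10164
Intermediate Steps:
K(J) = -2*J
p(Q) = 7 + Q² (p(Q) = Q² + 7 = 7 + Q²)
V(d, v) = 2*d
X(O, w) = -25 + 2*O (X(O, w) = 2*O - 1*25 = 2*O - 25 = -25 + 2*O)
(X(-42, -8) + (-1021 - 2416)/(2241 + K(-39)))/((-2318 + p(28)) + 2614) = ((-25 + 2*(-42)) + (-1021 - 2416)/(2241 - 2*(-39)))/((-2318 + (7 + 28²)) + 2614) = ((-25 - 84) - 3437/(2241 + 78))/((-2318 + (7 + 784)) + 2614) = (-109 - 3437/2319)/((-2318 + 791) + 2614) = (-109 - 3437*1/2319)/(-1527 + 2614) = (-109 - 3437/2319)/1087 = -256208/2319*1/1087 = -256208/2520753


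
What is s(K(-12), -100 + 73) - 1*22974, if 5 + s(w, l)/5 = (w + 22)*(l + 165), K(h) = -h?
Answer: 461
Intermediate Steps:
s(w, l) = -25 + 5*(22 + w)*(165 + l) (s(w, l) = -25 + 5*((w + 22)*(l + 165)) = -25 + 5*((22 + w)*(165 + l)) = -25 + 5*(22 + w)*(165 + l))
s(K(-12), -100 + 73) - 1*22974 = (18125 + 110*(-100 + 73) + 825*(-1*(-12)) + 5*(-100 + 73)*(-1*(-12))) - 1*22974 = (18125 + 110*(-27) + 825*12 + 5*(-27)*12) - 22974 = (18125 - 2970 + 9900 - 1620) - 22974 = 23435 - 22974 = 461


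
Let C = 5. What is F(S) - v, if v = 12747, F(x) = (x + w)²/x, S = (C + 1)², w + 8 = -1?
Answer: -50907/4 ≈ -12727.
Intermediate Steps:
w = -9 (w = -8 - 1 = -9)
S = 36 (S = (5 + 1)² = 6² = 36)
F(x) = (-9 + x)²/x (F(x) = (x - 9)²/x = (-9 + x)²/x)
F(S) - v = (-9 + 36)²/36 - 1*12747 = (1/36)*27² - 12747 = (1/36)*729 - 12747 = 81/4 - 12747 = -50907/4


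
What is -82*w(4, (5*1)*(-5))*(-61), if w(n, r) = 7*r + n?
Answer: -855342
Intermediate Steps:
w(n, r) = n + 7*r
-82*w(4, (5*1)*(-5))*(-61) = -82*(4 + 7*((5*1)*(-5)))*(-61) = -82*(4 + 7*(5*(-5)))*(-61) = -82*(4 + 7*(-25))*(-61) = -82*(4 - 175)*(-61) = -82*(-171)*(-61) = 14022*(-61) = -855342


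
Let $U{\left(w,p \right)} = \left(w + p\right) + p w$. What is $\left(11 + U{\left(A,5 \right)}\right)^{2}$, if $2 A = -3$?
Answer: $49$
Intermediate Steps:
$A = - \frac{3}{2}$ ($A = \frac{1}{2} \left(-3\right) = - \frac{3}{2} \approx -1.5$)
$U{\left(w,p \right)} = p + w + p w$ ($U{\left(w,p \right)} = \left(p + w\right) + p w = p + w + p w$)
$\left(11 + U{\left(A,5 \right)}\right)^{2} = \left(11 + \left(5 - \frac{3}{2} + 5 \left(- \frac{3}{2}\right)\right)\right)^{2} = \left(11 - 4\right)^{2} = 7^{2} = 49$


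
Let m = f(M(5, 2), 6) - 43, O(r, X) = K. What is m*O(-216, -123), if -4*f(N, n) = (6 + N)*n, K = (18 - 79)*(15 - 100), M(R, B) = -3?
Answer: -492575/2 ≈ -2.4629e+5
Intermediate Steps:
K = 5185 (K = -61*(-85) = 5185)
f(N, n) = -n*(6 + N)/4 (f(N, n) = -(6 + N)*n/4 = -n*(6 + N)/4)
O(r, X) = 5185
m = -95/2 (m = -¼*6*(6 - 3) - 43 = -¼*6*3 - 43 = -9/2 - 43 = -95/2 ≈ -47.500)
m*O(-216, -123) = -95/2*5185 = -492575/2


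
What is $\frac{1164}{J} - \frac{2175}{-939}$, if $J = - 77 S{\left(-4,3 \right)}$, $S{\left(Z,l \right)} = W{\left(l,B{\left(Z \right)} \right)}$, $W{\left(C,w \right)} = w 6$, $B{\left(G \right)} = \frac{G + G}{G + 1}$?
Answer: $\frac{132217}{96404} \approx 1.3715$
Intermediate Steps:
$B{\left(G \right)} = \frac{2 G}{1 + G}$
$W{\left(C,w \right)} = 6 w$
$S{\left(Z,l \right)} = \frac{12 Z}{1 + Z}$ ($S{\left(Z,l \right)} = 6 \frac{2 Z}{1 + Z} = \frac{12 Z}{1 + Z}$)
$J = -1232$ ($J = - 77 \cdot 12 \left(-4\right) \frac{1}{1 - 4} = - 77 \cdot 12 \left(-4\right) \frac{1}{-3} = - 77 \cdot 12 \left(-4\right) \left(- \frac{1}{3}\right) = \left(-77\right) 16 = -1232$)
$\frac{1164}{J} - \frac{2175}{-939} = \frac{1164}{-1232} - \frac{2175}{-939} = 1164 \left(- \frac{1}{1232}\right) - - \frac{725}{313} = - \frac{291}{308} + \frac{725}{313} = \frac{132217}{96404}$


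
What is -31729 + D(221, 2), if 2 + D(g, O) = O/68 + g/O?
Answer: -537548/17 ≈ -31620.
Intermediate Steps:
D(g, O) = -2 + O/68 + g/O (D(g, O) = -2 + (O/68 + g/O) = -2 + O/68 + g/O)
-31729 + D(221, 2) = -31729 + (-2 + (1/68)*2 + 221/2) = -31729 + (-2 + 1/34 + 221*(½)) = -31729 + (-2 + 1/34 + 221/2) = -31729 + 1845/17 = -537548/17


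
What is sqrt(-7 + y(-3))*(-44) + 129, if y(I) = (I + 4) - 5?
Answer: 129 - 44*I*sqrt(11) ≈ 129.0 - 145.93*I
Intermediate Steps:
y(I) = -1 + I (y(I) = (4 + I) - 5 = -1 + I)
sqrt(-7 + y(-3))*(-44) + 129 = sqrt(-7 + (-1 - 3))*(-44) + 129 = sqrt(-7 - 4)*(-44) + 129 = sqrt(-11)*(-44) + 129 = (I*sqrt(11))*(-44) + 129 = -44*I*sqrt(11) + 129 = 129 - 44*I*sqrt(11)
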